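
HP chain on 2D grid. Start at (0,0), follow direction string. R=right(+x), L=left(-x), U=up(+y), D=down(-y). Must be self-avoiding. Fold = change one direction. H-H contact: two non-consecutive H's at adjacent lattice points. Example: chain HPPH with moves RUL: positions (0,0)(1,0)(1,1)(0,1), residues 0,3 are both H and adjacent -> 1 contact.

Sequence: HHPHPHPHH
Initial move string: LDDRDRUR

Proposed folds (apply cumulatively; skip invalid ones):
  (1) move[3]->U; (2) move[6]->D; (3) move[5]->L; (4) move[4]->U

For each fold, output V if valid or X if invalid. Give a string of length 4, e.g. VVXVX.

Answer: XVVX

Derivation:
Initial: LDDRDRUR -> [(0, 0), (-1, 0), (-1, -1), (-1, -2), (0, -2), (0, -3), (1, -3), (1, -2), (2, -2)]
Fold 1: move[3]->U => LDDUDRUR INVALID (collision), skipped
Fold 2: move[6]->D => LDDRDRDR VALID
Fold 3: move[5]->L => LDDRDLDR VALID
Fold 4: move[4]->U => LDDRULDR INVALID (collision), skipped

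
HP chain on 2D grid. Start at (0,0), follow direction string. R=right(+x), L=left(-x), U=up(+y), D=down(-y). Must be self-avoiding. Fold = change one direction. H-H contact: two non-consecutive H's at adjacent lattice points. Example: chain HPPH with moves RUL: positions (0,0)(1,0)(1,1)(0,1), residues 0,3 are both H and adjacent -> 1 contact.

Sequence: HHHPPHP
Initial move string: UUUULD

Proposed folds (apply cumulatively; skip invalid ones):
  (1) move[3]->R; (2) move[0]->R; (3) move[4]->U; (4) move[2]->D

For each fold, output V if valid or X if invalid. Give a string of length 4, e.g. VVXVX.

Answer: XVXX

Derivation:
Initial: UUUULD -> [(0, 0), (0, 1), (0, 2), (0, 3), (0, 4), (-1, 4), (-1, 3)]
Fold 1: move[3]->R => UUURLD INVALID (collision), skipped
Fold 2: move[0]->R => RUUULD VALID
Fold 3: move[4]->U => RUUUUD INVALID (collision), skipped
Fold 4: move[2]->D => RUDULD INVALID (collision), skipped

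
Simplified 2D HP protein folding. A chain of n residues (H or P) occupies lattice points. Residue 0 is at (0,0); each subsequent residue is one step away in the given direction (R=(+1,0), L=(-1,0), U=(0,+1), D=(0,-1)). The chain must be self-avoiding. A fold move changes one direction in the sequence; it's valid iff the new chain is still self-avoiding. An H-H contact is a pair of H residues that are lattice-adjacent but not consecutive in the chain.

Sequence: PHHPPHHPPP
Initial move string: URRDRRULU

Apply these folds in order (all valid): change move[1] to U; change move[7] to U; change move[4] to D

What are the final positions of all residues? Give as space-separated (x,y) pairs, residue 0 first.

Answer: (0,0) (0,1) (0,2) (1,2) (1,1) (1,0) (2,0) (2,1) (2,2) (2,3)

Derivation:
Initial moves: URRDRRULU
Fold: move[1]->U => UURDRRULU (positions: [(0, 0), (0, 1), (0, 2), (1, 2), (1, 1), (2, 1), (3, 1), (3, 2), (2, 2), (2, 3)])
Fold: move[7]->U => UURDRRUUU (positions: [(0, 0), (0, 1), (0, 2), (1, 2), (1, 1), (2, 1), (3, 1), (3, 2), (3, 3), (3, 4)])
Fold: move[4]->D => UURDDRUUU (positions: [(0, 0), (0, 1), (0, 2), (1, 2), (1, 1), (1, 0), (2, 0), (2, 1), (2, 2), (2, 3)])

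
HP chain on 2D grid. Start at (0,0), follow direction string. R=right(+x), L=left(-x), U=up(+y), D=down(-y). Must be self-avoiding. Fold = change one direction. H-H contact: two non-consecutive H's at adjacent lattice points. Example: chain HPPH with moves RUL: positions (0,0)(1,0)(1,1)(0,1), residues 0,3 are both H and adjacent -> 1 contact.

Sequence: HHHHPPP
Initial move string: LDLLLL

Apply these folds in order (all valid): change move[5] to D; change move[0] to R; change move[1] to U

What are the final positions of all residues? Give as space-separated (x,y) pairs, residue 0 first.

Answer: (0,0) (1,0) (1,1) (0,1) (-1,1) (-2,1) (-2,0)

Derivation:
Initial moves: LDLLLL
Fold: move[5]->D => LDLLLD (positions: [(0, 0), (-1, 0), (-1, -1), (-2, -1), (-3, -1), (-4, -1), (-4, -2)])
Fold: move[0]->R => RDLLLD (positions: [(0, 0), (1, 0), (1, -1), (0, -1), (-1, -1), (-2, -1), (-2, -2)])
Fold: move[1]->U => RULLLD (positions: [(0, 0), (1, 0), (1, 1), (0, 1), (-1, 1), (-2, 1), (-2, 0)])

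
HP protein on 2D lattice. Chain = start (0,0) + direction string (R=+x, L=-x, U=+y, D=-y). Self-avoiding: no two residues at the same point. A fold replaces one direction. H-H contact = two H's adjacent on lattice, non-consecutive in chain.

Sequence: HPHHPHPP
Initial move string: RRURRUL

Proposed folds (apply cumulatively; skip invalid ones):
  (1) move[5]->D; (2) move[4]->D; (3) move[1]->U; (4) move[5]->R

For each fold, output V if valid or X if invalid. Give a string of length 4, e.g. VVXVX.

Answer: VVXX

Derivation:
Initial: RRURRUL -> [(0, 0), (1, 0), (2, 0), (2, 1), (3, 1), (4, 1), (4, 2), (3, 2)]
Fold 1: move[5]->D => RRURRDL VALID
Fold 2: move[4]->D => RRURDDL VALID
Fold 3: move[1]->U => RUURDDL INVALID (collision), skipped
Fold 4: move[5]->R => RRURDRL INVALID (collision), skipped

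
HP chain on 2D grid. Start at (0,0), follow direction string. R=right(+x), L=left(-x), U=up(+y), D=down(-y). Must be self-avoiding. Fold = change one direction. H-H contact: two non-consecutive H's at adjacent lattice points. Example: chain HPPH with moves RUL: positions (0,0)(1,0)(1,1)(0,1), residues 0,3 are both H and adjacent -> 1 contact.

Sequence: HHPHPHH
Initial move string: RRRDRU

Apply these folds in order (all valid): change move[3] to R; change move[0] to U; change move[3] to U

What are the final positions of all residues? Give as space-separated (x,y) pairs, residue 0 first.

Answer: (0,0) (0,1) (1,1) (2,1) (2,2) (3,2) (3,3)

Derivation:
Initial moves: RRRDRU
Fold: move[3]->R => RRRRRU (positions: [(0, 0), (1, 0), (2, 0), (3, 0), (4, 0), (5, 0), (5, 1)])
Fold: move[0]->U => URRRRU (positions: [(0, 0), (0, 1), (1, 1), (2, 1), (3, 1), (4, 1), (4, 2)])
Fold: move[3]->U => URRURU (positions: [(0, 0), (0, 1), (1, 1), (2, 1), (2, 2), (3, 2), (3, 3)])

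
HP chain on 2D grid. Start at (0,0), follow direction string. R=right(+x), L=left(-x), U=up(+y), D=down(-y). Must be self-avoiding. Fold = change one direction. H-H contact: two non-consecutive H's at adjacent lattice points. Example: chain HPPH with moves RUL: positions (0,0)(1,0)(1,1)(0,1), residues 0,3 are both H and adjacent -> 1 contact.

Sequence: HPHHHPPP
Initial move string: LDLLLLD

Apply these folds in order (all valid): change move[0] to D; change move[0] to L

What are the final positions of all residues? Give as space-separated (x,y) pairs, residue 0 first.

Initial moves: LDLLLLD
Fold: move[0]->D => DDLLLLD (positions: [(0, 0), (0, -1), (0, -2), (-1, -2), (-2, -2), (-3, -2), (-4, -2), (-4, -3)])
Fold: move[0]->L => LDLLLLD (positions: [(0, 0), (-1, 0), (-1, -1), (-2, -1), (-3, -1), (-4, -1), (-5, -1), (-5, -2)])

Answer: (0,0) (-1,0) (-1,-1) (-2,-1) (-3,-1) (-4,-1) (-5,-1) (-5,-2)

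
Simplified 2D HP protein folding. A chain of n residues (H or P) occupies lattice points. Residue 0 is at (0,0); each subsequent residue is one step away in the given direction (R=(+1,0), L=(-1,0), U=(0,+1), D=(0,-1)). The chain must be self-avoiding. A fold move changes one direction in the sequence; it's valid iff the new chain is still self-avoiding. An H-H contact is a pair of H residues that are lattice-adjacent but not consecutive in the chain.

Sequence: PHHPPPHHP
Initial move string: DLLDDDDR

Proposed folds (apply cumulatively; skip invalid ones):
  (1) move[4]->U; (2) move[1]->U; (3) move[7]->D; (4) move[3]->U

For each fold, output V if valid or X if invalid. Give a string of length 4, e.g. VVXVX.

Answer: XXVX

Derivation:
Initial: DLLDDDDR -> [(0, 0), (0, -1), (-1, -1), (-2, -1), (-2, -2), (-2, -3), (-2, -4), (-2, -5), (-1, -5)]
Fold 1: move[4]->U => DLLDUDDR INVALID (collision), skipped
Fold 2: move[1]->U => DULDDDDR INVALID (collision), skipped
Fold 3: move[7]->D => DLLDDDDD VALID
Fold 4: move[3]->U => DLLUDDDD INVALID (collision), skipped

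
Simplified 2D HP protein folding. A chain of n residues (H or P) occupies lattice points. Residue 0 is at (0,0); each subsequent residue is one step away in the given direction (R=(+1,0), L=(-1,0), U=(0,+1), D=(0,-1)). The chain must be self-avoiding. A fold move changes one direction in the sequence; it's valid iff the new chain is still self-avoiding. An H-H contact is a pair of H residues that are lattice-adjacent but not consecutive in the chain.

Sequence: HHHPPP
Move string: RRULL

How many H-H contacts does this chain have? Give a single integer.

Answer: 0

Derivation:
Positions: [(0, 0), (1, 0), (2, 0), (2, 1), (1, 1), (0, 1)]
No H-H contacts found.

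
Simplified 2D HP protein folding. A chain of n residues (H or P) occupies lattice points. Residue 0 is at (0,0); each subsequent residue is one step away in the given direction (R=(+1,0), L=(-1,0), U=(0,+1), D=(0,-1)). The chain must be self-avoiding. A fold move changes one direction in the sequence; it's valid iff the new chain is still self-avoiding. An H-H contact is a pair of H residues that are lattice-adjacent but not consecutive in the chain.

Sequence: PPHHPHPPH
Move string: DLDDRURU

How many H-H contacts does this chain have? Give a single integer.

Answer: 0

Derivation:
Positions: [(0, 0), (0, -1), (-1, -1), (-1, -2), (-1, -3), (0, -3), (0, -2), (1, -2), (1, -1)]
No H-H contacts found.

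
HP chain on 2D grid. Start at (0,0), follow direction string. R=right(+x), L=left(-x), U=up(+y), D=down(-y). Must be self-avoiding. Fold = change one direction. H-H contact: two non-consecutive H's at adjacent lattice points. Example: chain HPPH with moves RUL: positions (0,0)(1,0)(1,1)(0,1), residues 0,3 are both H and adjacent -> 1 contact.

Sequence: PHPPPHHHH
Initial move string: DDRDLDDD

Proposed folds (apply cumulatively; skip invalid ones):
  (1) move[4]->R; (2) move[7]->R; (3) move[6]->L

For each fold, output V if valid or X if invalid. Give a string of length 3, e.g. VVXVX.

Answer: VVX

Derivation:
Initial: DDRDLDDD -> [(0, 0), (0, -1), (0, -2), (1, -2), (1, -3), (0, -3), (0, -4), (0, -5), (0, -6)]
Fold 1: move[4]->R => DDRDRDDD VALID
Fold 2: move[7]->R => DDRDRDDR VALID
Fold 3: move[6]->L => DDRDRDLR INVALID (collision), skipped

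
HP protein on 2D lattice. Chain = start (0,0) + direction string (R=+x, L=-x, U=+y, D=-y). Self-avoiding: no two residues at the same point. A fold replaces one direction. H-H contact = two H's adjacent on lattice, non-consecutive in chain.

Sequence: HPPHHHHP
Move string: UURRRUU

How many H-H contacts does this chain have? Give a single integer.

Positions: [(0, 0), (0, 1), (0, 2), (1, 2), (2, 2), (3, 2), (3, 3), (3, 4)]
No H-H contacts found.

Answer: 0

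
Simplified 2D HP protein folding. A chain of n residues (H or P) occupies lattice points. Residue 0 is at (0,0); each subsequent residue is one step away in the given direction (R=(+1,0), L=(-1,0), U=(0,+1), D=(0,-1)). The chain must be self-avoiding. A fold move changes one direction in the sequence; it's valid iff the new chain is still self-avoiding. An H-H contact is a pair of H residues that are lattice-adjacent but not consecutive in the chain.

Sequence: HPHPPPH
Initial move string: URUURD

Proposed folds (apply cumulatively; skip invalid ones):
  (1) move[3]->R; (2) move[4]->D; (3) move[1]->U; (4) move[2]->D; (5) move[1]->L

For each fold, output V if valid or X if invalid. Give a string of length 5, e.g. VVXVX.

Initial: URUURD -> [(0, 0), (0, 1), (1, 1), (1, 2), (1, 3), (2, 3), (2, 2)]
Fold 1: move[3]->R => URURRD VALID
Fold 2: move[4]->D => URURDD VALID
Fold 3: move[1]->U => UUURDD VALID
Fold 4: move[2]->D => UUDRDD INVALID (collision), skipped
Fold 5: move[1]->L => ULURDD INVALID (collision), skipped

Answer: VVVXX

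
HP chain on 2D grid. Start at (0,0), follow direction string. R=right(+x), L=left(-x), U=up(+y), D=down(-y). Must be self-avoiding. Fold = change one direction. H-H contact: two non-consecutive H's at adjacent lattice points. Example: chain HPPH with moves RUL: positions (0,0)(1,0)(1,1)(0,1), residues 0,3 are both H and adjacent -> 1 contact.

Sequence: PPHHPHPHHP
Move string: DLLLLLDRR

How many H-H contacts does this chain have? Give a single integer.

Answer: 1

Derivation:
Positions: [(0, 0), (0, -1), (-1, -1), (-2, -1), (-3, -1), (-4, -1), (-5, -1), (-5, -2), (-4, -2), (-3, -2)]
H-H contact: residue 5 @(-4,-1) - residue 8 @(-4, -2)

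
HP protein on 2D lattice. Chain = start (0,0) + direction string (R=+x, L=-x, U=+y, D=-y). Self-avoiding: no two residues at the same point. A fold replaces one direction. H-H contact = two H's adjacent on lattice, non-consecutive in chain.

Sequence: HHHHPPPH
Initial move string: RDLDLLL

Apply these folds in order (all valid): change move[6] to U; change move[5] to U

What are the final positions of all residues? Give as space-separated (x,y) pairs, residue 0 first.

Answer: (0,0) (1,0) (1,-1) (0,-1) (0,-2) (-1,-2) (-1,-1) (-1,0)

Derivation:
Initial moves: RDLDLLL
Fold: move[6]->U => RDLDLLU (positions: [(0, 0), (1, 0), (1, -1), (0, -1), (0, -2), (-1, -2), (-2, -2), (-2, -1)])
Fold: move[5]->U => RDLDLUU (positions: [(0, 0), (1, 0), (1, -1), (0, -1), (0, -2), (-1, -2), (-1, -1), (-1, 0)])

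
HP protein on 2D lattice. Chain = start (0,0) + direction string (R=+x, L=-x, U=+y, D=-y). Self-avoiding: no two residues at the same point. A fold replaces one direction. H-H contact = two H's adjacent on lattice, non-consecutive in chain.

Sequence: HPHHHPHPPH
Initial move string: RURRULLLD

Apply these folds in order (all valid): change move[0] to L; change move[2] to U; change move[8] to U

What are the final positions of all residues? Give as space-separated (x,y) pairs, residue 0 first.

Initial moves: RURRULLLD
Fold: move[0]->L => LURRULLLD (positions: [(0, 0), (-1, 0), (-1, 1), (0, 1), (1, 1), (1, 2), (0, 2), (-1, 2), (-2, 2), (-2, 1)])
Fold: move[2]->U => LUURULLLD (positions: [(0, 0), (-1, 0), (-1, 1), (-1, 2), (0, 2), (0, 3), (-1, 3), (-2, 3), (-3, 3), (-3, 2)])
Fold: move[8]->U => LUURULLLU (positions: [(0, 0), (-1, 0), (-1, 1), (-1, 2), (0, 2), (0, 3), (-1, 3), (-2, 3), (-3, 3), (-3, 4)])

Answer: (0,0) (-1,0) (-1,1) (-1,2) (0,2) (0,3) (-1,3) (-2,3) (-3,3) (-3,4)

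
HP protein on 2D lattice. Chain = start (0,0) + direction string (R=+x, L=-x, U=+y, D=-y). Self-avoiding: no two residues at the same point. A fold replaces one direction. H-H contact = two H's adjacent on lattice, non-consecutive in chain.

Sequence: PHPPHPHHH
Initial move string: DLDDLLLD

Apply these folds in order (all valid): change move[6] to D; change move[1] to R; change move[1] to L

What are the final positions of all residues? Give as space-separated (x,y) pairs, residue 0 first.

Answer: (0,0) (0,-1) (-1,-1) (-1,-2) (-1,-3) (-2,-3) (-3,-3) (-3,-4) (-3,-5)

Derivation:
Initial moves: DLDDLLLD
Fold: move[6]->D => DLDDLLDD (positions: [(0, 0), (0, -1), (-1, -1), (-1, -2), (-1, -3), (-2, -3), (-3, -3), (-3, -4), (-3, -5)])
Fold: move[1]->R => DRDDLLDD (positions: [(0, 0), (0, -1), (1, -1), (1, -2), (1, -3), (0, -3), (-1, -3), (-1, -4), (-1, -5)])
Fold: move[1]->L => DLDDLLDD (positions: [(0, 0), (0, -1), (-1, -1), (-1, -2), (-1, -3), (-2, -3), (-3, -3), (-3, -4), (-3, -5)])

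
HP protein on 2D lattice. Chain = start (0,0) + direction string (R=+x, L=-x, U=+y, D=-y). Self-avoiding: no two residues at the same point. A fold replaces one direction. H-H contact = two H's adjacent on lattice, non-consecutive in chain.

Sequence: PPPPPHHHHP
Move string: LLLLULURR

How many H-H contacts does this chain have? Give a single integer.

Answer: 1

Derivation:
Positions: [(0, 0), (-1, 0), (-2, 0), (-3, 0), (-4, 0), (-4, 1), (-5, 1), (-5, 2), (-4, 2), (-3, 2)]
H-H contact: residue 5 @(-4,1) - residue 8 @(-4, 2)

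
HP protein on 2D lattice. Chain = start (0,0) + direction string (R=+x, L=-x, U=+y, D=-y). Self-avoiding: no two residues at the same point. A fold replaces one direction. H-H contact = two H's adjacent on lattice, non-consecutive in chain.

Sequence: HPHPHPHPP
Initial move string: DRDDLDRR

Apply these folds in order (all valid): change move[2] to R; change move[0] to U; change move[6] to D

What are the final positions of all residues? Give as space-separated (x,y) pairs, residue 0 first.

Answer: (0,0) (0,1) (1,1) (2,1) (2,0) (1,0) (1,-1) (1,-2) (2,-2)

Derivation:
Initial moves: DRDDLDRR
Fold: move[2]->R => DRRDLDRR (positions: [(0, 0), (0, -1), (1, -1), (2, -1), (2, -2), (1, -2), (1, -3), (2, -3), (3, -3)])
Fold: move[0]->U => URRDLDRR (positions: [(0, 0), (0, 1), (1, 1), (2, 1), (2, 0), (1, 0), (1, -1), (2, -1), (3, -1)])
Fold: move[6]->D => URRDLDDR (positions: [(0, 0), (0, 1), (1, 1), (2, 1), (2, 0), (1, 0), (1, -1), (1, -2), (2, -2)])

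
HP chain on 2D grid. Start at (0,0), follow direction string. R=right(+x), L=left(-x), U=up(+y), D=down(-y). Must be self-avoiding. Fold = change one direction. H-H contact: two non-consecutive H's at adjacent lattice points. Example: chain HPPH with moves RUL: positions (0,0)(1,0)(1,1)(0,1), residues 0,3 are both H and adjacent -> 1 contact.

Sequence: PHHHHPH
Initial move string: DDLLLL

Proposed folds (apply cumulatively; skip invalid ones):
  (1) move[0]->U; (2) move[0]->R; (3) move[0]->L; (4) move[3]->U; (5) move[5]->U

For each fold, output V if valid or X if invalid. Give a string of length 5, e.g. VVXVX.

Answer: XVVVV

Derivation:
Initial: DDLLLL -> [(0, 0), (0, -1), (0, -2), (-1, -2), (-2, -2), (-3, -2), (-4, -2)]
Fold 1: move[0]->U => UDLLLL INVALID (collision), skipped
Fold 2: move[0]->R => RDLLLL VALID
Fold 3: move[0]->L => LDLLLL VALID
Fold 4: move[3]->U => LDLULL VALID
Fold 5: move[5]->U => LDLULU VALID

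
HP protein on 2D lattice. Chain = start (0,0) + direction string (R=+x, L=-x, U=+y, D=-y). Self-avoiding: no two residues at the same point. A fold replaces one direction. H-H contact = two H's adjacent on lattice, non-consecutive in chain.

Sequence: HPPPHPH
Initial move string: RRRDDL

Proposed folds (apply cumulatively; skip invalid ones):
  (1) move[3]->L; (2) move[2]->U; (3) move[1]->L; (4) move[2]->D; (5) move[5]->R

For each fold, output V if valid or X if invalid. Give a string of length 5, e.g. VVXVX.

Initial: RRRDDL -> [(0, 0), (1, 0), (2, 0), (3, 0), (3, -1), (3, -2), (2, -2)]
Fold 1: move[3]->L => RRRLDL INVALID (collision), skipped
Fold 2: move[2]->U => RRUDDL INVALID (collision), skipped
Fold 3: move[1]->L => RLRDDL INVALID (collision), skipped
Fold 4: move[2]->D => RRDDDL VALID
Fold 5: move[5]->R => RRDDDR VALID

Answer: XXXVV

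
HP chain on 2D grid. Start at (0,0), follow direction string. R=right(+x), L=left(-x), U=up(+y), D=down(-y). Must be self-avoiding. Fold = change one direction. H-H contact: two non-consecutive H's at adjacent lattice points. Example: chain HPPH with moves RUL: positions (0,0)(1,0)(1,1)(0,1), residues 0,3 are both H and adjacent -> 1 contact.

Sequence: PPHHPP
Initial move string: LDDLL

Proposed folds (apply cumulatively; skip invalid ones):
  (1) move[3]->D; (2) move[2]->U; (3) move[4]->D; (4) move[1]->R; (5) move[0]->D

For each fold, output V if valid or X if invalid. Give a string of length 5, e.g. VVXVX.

Initial: LDDLL -> [(0, 0), (-1, 0), (-1, -1), (-1, -2), (-2, -2), (-3, -2)]
Fold 1: move[3]->D => LDDDL VALID
Fold 2: move[2]->U => LDUDL INVALID (collision), skipped
Fold 3: move[4]->D => LDDDD VALID
Fold 4: move[1]->R => LRDDD INVALID (collision), skipped
Fold 5: move[0]->D => DDDDD VALID

Answer: VXVXV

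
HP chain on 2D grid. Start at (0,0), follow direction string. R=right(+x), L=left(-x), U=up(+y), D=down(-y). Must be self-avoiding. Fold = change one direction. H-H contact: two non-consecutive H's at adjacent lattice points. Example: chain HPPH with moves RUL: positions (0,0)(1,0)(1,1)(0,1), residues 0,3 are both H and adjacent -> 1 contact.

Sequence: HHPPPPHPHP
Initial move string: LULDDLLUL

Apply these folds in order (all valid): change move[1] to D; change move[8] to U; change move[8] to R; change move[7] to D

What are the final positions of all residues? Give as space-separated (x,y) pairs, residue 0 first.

Initial moves: LULDDLLUL
Fold: move[1]->D => LDLDDLLUL (positions: [(0, 0), (-1, 0), (-1, -1), (-2, -1), (-2, -2), (-2, -3), (-3, -3), (-4, -3), (-4, -2), (-5, -2)])
Fold: move[8]->U => LDLDDLLUU (positions: [(0, 0), (-1, 0), (-1, -1), (-2, -1), (-2, -2), (-2, -3), (-3, -3), (-4, -3), (-4, -2), (-4, -1)])
Fold: move[8]->R => LDLDDLLUR (positions: [(0, 0), (-1, 0), (-1, -1), (-2, -1), (-2, -2), (-2, -3), (-3, -3), (-4, -3), (-4, -2), (-3, -2)])
Fold: move[7]->D => LDLDDLLDR (positions: [(0, 0), (-1, 0), (-1, -1), (-2, -1), (-2, -2), (-2, -3), (-3, -3), (-4, -3), (-4, -4), (-3, -4)])

Answer: (0,0) (-1,0) (-1,-1) (-2,-1) (-2,-2) (-2,-3) (-3,-3) (-4,-3) (-4,-4) (-3,-4)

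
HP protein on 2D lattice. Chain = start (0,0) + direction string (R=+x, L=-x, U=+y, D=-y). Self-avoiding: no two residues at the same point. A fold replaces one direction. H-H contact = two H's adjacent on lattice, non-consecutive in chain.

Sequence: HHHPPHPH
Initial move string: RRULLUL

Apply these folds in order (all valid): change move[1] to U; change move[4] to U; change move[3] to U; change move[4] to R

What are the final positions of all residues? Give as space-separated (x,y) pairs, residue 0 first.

Answer: (0,0) (1,0) (1,1) (1,2) (1,3) (2,3) (2,4) (1,4)

Derivation:
Initial moves: RRULLUL
Fold: move[1]->U => RUULLUL (positions: [(0, 0), (1, 0), (1, 1), (1, 2), (0, 2), (-1, 2), (-1, 3), (-2, 3)])
Fold: move[4]->U => RUULUUL (positions: [(0, 0), (1, 0), (1, 1), (1, 2), (0, 2), (0, 3), (0, 4), (-1, 4)])
Fold: move[3]->U => RUUUUUL (positions: [(0, 0), (1, 0), (1, 1), (1, 2), (1, 3), (1, 4), (1, 5), (0, 5)])
Fold: move[4]->R => RUUURUL (positions: [(0, 0), (1, 0), (1, 1), (1, 2), (1, 3), (2, 3), (2, 4), (1, 4)])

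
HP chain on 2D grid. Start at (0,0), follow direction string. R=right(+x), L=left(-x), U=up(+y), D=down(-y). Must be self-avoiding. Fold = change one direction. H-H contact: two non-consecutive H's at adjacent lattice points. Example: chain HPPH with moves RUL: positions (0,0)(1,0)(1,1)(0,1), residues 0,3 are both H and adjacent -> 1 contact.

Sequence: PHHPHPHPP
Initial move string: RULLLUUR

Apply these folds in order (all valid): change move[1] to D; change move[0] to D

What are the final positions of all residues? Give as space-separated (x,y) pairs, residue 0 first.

Answer: (0,0) (0,-1) (0,-2) (-1,-2) (-2,-2) (-3,-2) (-3,-1) (-3,0) (-2,0)

Derivation:
Initial moves: RULLLUUR
Fold: move[1]->D => RDLLLUUR (positions: [(0, 0), (1, 0), (1, -1), (0, -1), (-1, -1), (-2, -1), (-2, 0), (-2, 1), (-1, 1)])
Fold: move[0]->D => DDLLLUUR (positions: [(0, 0), (0, -1), (0, -2), (-1, -2), (-2, -2), (-3, -2), (-3, -1), (-3, 0), (-2, 0)])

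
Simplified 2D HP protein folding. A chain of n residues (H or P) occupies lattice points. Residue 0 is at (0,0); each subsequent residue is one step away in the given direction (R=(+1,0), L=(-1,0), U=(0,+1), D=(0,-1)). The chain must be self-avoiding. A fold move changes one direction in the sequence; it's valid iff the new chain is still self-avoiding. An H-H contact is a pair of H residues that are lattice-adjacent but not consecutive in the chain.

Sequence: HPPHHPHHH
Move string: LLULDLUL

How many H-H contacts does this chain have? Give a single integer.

Answer: 1

Derivation:
Positions: [(0, 0), (-1, 0), (-2, 0), (-2, 1), (-3, 1), (-3, 0), (-4, 0), (-4, 1), (-5, 1)]
H-H contact: residue 4 @(-3,1) - residue 7 @(-4, 1)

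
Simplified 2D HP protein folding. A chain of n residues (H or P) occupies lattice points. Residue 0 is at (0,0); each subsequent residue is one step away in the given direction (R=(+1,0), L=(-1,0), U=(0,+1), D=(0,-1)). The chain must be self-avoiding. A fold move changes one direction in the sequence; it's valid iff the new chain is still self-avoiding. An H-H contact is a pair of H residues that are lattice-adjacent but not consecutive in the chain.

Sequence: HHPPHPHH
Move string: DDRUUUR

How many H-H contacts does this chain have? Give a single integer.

Positions: [(0, 0), (0, -1), (0, -2), (1, -2), (1, -1), (1, 0), (1, 1), (2, 1)]
H-H contact: residue 1 @(0,-1) - residue 4 @(1, -1)

Answer: 1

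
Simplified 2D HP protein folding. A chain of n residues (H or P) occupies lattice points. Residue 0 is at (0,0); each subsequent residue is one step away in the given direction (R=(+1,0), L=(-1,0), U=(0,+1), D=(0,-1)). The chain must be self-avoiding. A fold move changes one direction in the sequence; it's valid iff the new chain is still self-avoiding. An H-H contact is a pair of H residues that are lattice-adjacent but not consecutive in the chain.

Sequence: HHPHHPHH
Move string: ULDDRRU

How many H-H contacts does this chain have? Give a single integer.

Answer: 2

Derivation:
Positions: [(0, 0), (0, 1), (-1, 1), (-1, 0), (-1, -1), (0, -1), (1, -1), (1, 0)]
H-H contact: residue 0 @(0,0) - residue 7 @(1, 0)
H-H contact: residue 0 @(0,0) - residue 3 @(-1, 0)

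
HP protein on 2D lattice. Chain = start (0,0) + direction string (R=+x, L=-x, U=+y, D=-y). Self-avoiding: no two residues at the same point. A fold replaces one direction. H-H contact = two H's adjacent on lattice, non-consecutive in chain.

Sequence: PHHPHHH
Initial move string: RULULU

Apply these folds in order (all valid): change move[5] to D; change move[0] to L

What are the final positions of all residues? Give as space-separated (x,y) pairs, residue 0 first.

Initial moves: RULULU
Fold: move[5]->D => RULULD (positions: [(0, 0), (1, 0), (1, 1), (0, 1), (0, 2), (-1, 2), (-1, 1)])
Fold: move[0]->L => LULULD (positions: [(0, 0), (-1, 0), (-1, 1), (-2, 1), (-2, 2), (-3, 2), (-3, 1)])

Answer: (0,0) (-1,0) (-1,1) (-2,1) (-2,2) (-3,2) (-3,1)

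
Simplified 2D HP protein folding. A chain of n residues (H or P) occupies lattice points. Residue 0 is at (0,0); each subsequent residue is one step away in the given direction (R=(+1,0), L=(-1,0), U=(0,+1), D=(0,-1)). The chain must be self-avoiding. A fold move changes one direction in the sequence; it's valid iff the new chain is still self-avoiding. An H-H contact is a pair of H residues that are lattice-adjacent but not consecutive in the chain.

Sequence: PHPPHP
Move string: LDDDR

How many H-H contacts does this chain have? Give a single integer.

Answer: 0

Derivation:
Positions: [(0, 0), (-1, 0), (-1, -1), (-1, -2), (-1, -3), (0, -3)]
No H-H contacts found.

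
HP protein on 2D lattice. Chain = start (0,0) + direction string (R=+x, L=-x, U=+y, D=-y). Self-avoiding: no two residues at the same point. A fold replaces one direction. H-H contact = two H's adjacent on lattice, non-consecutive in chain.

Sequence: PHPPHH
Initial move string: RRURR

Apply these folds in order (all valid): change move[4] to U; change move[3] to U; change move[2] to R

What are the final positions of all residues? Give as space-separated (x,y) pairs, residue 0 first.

Answer: (0,0) (1,0) (2,0) (3,0) (3,1) (3,2)

Derivation:
Initial moves: RRURR
Fold: move[4]->U => RRURU (positions: [(0, 0), (1, 0), (2, 0), (2, 1), (3, 1), (3, 2)])
Fold: move[3]->U => RRUUU (positions: [(0, 0), (1, 0), (2, 0), (2, 1), (2, 2), (2, 3)])
Fold: move[2]->R => RRRUU (positions: [(0, 0), (1, 0), (2, 0), (3, 0), (3, 1), (3, 2)])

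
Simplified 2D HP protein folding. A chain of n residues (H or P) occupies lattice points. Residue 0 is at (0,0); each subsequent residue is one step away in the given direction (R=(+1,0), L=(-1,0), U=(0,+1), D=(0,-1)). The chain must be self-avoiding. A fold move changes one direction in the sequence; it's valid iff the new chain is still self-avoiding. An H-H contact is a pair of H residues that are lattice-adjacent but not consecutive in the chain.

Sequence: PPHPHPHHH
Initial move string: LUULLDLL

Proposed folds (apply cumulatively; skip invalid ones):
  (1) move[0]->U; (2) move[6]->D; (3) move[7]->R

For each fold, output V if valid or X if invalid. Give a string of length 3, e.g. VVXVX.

Initial: LUULLDLL -> [(0, 0), (-1, 0), (-1, 1), (-1, 2), (-2, 2), (-3, 2), (-3, 1), (-4, 1), (-5, 1)]
Fold 1: move[0]->U => UUULLDLL VALID
Fold 2: move[6]->D => UUULLDDL VALID
Fold 3: move[7]->R => UUULLDDR VALID

Answer: VVV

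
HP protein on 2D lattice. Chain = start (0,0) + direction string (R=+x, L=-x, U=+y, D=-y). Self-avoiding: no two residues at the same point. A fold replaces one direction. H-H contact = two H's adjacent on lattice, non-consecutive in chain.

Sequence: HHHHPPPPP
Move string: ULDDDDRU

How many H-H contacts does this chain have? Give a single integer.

Positions: [(0, 0), (0, 1), (-1, 1), (-1, 0), (-1, -1), (-1, -2), (-1, -3), (0, -3), (0, -2)]
H-H contact: residue 0 @(0,0) - residue 3 @(-1, 0)

Answer: 1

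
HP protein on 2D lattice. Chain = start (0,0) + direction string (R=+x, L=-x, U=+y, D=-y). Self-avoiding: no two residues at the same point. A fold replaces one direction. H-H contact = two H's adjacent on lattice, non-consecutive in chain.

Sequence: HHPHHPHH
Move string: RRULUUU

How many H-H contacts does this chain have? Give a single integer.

Answer: 1

Derivation:
Positions: [(0, 0), (1, 0), (2, 0), (2, 1), (1, 1), (1, 2), (1, 3), (1, 4)]
H-H contact: residue 1 @(1,0) - residue 4 @(1, 1)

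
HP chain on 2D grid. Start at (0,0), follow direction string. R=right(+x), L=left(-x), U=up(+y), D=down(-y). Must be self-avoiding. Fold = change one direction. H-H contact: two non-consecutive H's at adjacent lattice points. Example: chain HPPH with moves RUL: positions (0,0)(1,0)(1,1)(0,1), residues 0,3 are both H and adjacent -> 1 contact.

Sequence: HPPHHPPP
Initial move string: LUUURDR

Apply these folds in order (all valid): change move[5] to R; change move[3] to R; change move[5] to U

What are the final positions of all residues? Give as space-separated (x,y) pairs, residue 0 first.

Answer: (0,0) (-1,0) (-1,1) (-1,2) (0,2) (1,2) (1,3) (2,3)

Derivation:
Initial moves: LUUURDR
Fold: move[5]->R => LUUURRR (positions: [(0, 0), (-1, 0), (-1, 1), (-1, 2), (-1, 3), (0, 3), (1, 3), (2, 3)])
Fold: move[3]->R => LUURRRR (positions: [(0, 0), (-1, 0), (-1, 1), (-1, 2), (0, 2), (1, 2), (2, 2), (3, 2)])
Fold: move[5]->U => LUURRUR (positions: [(0, 0), (-1, 0), (-1, 1), (-1, 2), (0, 2), (1, 2), (1, 3), (2, 3)])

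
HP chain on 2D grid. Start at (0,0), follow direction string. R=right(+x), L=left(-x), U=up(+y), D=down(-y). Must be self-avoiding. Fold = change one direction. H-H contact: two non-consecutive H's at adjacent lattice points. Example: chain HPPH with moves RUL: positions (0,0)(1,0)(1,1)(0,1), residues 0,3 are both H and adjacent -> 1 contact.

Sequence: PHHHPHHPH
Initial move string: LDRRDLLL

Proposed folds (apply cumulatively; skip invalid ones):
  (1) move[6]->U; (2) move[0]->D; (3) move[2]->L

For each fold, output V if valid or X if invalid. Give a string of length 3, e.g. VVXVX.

Answer: XVX

Derivation:
Initial: LDRRDLLL -> [(0, 0), (-1, 0), (-1, -1), (0, -1), (1, -1), (1, -2), (0, -2), (-1, -2), (-2, -2)]
Fold 1: move[6]->U => LDRRDLUL INVALID (collision), skipped
Fold 2: move[0]->D => DDRRDLLL VALID
Fold 3: move[2]->L => DDLRDLLL INVALID (collision), skipped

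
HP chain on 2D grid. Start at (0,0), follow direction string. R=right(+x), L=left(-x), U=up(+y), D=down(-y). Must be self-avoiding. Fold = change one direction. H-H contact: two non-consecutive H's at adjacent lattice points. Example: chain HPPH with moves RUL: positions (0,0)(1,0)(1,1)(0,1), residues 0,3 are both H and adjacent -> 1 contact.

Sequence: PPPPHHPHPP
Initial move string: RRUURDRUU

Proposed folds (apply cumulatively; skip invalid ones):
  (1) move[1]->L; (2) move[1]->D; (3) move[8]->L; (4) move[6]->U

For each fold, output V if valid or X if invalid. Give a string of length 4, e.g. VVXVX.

Answer: XXXX

Derivation:
Initial: RRUURDRUU -> [(0, 0), (1, 0), (2, 0), (2, 1), (2, 2), (3, 2), (3, 1), (4, 1), (4, 2), (4, 3)]
Fold 1: move[1]->L => RLUURDRUU INVALID (collision), skipped
Fold 2: move[1]->D => RDUURDRUU INVALID (collision), skipped
Fold 3: move[8]->L => RRUURDRUL INVALID (collision), skipped
Fold 4: move[6]->U => RRUURDUUU INVALID (collision), skipped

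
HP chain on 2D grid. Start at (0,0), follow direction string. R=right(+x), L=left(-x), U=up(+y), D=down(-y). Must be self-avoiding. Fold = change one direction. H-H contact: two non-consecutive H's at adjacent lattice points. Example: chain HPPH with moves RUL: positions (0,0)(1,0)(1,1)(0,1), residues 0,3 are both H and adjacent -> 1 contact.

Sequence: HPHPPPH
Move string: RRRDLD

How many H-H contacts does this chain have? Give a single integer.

Answer: 0

Derivation:
Positions: [(0, 0), (1, 0), (2, 0), (3, 0), (3, -1), (2, -1), (2, -2)]
No H-H contacts found.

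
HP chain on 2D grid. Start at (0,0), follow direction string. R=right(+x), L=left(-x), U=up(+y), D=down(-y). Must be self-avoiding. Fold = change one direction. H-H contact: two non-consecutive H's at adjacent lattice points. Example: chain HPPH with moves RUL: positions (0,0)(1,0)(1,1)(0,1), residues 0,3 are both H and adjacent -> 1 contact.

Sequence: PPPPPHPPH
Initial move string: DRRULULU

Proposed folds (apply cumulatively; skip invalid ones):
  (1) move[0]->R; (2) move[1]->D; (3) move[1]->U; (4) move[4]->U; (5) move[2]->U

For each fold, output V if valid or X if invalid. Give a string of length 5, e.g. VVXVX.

Initial: DRRULULU -> [(0, 0), (0, -1), (1, -1), (2, -1), (2, 0), (1, 0), (1, 1), (0, 1), (0, 2)]
Fold 1: move[0]->R => RRRULULU VALID
Fold 2: move[1]->D => RDRULULU INVALID (collision), skipped
Fold 3: move[1]->U => RURULULU VALID
Fold 4: move[4]->U => RURUUULU VALID
Fold 5: move[2]->U => RUUUUULU VALID

Answer: VXVVV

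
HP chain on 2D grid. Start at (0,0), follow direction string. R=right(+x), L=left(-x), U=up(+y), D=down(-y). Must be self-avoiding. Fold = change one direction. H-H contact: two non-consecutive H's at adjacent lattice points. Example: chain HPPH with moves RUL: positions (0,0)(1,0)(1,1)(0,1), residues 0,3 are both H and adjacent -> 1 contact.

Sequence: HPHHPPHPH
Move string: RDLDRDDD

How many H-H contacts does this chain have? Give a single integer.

Positions: [(0, 0), (1, 0), (1, -1), (0, -1), (0, -2), (1, -2), (1, -3), (1, -4), (1, -5)]
H-H contact: residue 0 @(0,0) - residue 3 @(0, -1)

Answer: 1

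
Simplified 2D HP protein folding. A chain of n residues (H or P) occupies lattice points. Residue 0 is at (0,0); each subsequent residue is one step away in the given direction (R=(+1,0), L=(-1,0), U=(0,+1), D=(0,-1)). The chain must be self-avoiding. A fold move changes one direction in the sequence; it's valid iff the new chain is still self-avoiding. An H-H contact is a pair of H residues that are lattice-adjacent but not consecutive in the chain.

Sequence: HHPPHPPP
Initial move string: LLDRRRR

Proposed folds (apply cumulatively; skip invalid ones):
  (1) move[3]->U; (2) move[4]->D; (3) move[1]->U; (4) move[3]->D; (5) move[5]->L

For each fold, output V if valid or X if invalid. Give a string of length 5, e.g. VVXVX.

Answer: XVXVX

Derivation:
Initial: LLDRRRR -> [(0, 0), (-1, 0), (-2, 0), (-2, -1), (-1, -1), (0, -1), (1, -1), (2, -1)]
Fold 1: move[3]->U => LLDURRR INVALID (collision), skipped
Fold 2: move[4]->D => LLDRDRR VALID
Fold 3: move[1]->U => LUDRDRR INVALID (collision), skipped
Fold 4: move[3]->D => LLDDDRR VALID
Fold 5: move[5]->L => LLDDDLR INVALID (collision), skipped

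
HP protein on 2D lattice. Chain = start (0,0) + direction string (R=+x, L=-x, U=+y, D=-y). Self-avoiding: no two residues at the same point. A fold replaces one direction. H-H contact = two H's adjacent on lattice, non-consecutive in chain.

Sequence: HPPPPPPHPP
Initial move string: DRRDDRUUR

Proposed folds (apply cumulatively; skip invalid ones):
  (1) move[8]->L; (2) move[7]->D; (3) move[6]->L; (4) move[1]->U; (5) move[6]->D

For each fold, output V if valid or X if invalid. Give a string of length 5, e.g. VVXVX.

Initial: DRRDDRUUR -> [(0, 0), (0, -1), (1, -1), (2, -1), (2, -2), (2, -3), (3, -3), (3, -2), (3, -1), (4, -1)]
Fold 1: move[8]->L => DRRDDRUUL INVALID (collision), skipped
Fold 2: move[7]->D => DRRDDRUDR INVALID (collision), skipped
Fold 3: move[6]->L => DRRDDRLUR INVALID (collision), skipped
Fold 4: move[1]->U => DURDDRUUR INVALID (collision), skipped
Fold 5: move[6]->D => DRRDDRDUR INVALID (collision), skipped

Answer: XXXXX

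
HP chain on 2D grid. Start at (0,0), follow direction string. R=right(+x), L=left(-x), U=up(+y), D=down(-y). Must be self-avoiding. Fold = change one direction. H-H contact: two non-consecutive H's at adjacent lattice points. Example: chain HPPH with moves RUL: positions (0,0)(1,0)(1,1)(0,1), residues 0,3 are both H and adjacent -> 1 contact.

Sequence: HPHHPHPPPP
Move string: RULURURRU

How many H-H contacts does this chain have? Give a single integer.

Answer: 2

Derivation:
Positions: [(0, 0), (1, 0), (1, 1), (0, 1), (0, 2), (1, 2), (1, 3), (2, 3), (3, 3), (3, 4)]
H-H contact: residue 0 @(0,0) - residue 3 @(0, 1)
H-H contact: residue 2 @(1,1) - residue 5 @(1, 2)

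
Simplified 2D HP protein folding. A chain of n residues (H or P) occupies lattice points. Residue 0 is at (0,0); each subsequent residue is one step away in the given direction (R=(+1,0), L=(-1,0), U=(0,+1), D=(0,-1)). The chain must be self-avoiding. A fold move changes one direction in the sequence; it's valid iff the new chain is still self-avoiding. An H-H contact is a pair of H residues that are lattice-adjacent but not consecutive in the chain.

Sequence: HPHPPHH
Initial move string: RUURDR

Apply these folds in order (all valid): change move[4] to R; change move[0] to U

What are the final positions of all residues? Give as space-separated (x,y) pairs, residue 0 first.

Answer: (0,0) (0,1) (0,2) (0,3) (1,3) (2,3) (3,3)

Derivation:
Initial moves: RUURDR
Fold: move[4]->R => RUURRR (positions: [(0, 0), (1, 0), (1, 1), (1, 2), (2, 2), (3, 2), (4, 2)])
Fold: move[0]->U => UUURRR (positions: [(0, 0), (0, 1), (0, 2), (0, 3), (1, 3), (2, 3), (3, 3)])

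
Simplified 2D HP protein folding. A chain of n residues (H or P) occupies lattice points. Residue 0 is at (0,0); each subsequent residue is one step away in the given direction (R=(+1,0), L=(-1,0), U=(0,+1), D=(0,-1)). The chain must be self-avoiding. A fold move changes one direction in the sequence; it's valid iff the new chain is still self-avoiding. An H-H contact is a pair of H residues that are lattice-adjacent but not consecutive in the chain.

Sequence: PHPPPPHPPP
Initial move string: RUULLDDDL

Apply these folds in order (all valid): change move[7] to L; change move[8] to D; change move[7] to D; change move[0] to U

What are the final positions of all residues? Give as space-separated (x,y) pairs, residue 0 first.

Initial moves: RUULLDDDL
Fold: move[7]->L => RUULLDDLL (positions: [(0, 0), (1, 0), (1, 1), (1, 2), (0, 2), (-1, 2), (-1, 1), (-1, 0), (-2, 0), (-3, 0)])
Fold: move[8]->D => RUULLDDLD (positions: [(0, 0), (1, 0), (1, 1), (1, 2), (0, 2), (-1, 2), (-1, 1), (-1, 0), (-2, 0), (-2, -1)])
Fold: move[7]->D => RUULLDDDD (positions: [(0, 0), (1, 0), (1, 1), (1, 2), (0, 2), (-1, 2), (-1, 1), (-1, 0), (-1, -1), (-1, -2)])
Fold: move[0]->U => UUULLDDDD (positions: [(0, 0), (0, 1), (0, 2), (0, 3), (-1, 3), (-2, 3), (-2, 2), (-2, 1), (-2, 0), (-2, -1)])

Answer: (0,0) (0,1) (0,2) (0,3) (-1,3) (-2,3) (-2,2) (-2,1) (-2,0) (-2,-1)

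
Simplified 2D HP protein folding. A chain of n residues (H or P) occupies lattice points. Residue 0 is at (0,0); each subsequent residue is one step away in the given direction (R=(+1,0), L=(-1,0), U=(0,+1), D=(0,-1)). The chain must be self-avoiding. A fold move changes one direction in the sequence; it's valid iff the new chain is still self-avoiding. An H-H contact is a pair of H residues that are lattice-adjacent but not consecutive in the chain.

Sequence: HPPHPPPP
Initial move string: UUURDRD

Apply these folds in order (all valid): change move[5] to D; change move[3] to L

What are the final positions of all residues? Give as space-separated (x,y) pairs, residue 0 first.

Initial moves: UUURDRD
Fold: move[5]->D => UUURDDD (positions: [(0, 0), (0, 1), (0, 2), (0, 3), (1, 3), (1, 2), (1, 1), (1, 0)])
Fold: move[3]->L => UUULDDD (positions: [(0, 0), (0, 1), (0, 2), (0, 3), (-1, 3), (-1, 2), (-1, 1), (-1, 0)])

Answer: (0,0) (0,1) (0,2) (0,3) (-1,3) (-1,2) (-1,1) (-1,0)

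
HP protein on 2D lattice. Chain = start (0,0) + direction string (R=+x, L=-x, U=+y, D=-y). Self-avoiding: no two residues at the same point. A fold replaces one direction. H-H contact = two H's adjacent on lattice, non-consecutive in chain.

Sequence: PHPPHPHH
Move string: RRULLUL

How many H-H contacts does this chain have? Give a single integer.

Answer: 1

Derivation:
Positions: [(0, 0), (1, 0), (2, 0), (2, 1), (1, 1), (0, 1), (0, 2), (-1, 2)]
H-H contact: residue 1 @(1,0) - residue 4 @(1, 1)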